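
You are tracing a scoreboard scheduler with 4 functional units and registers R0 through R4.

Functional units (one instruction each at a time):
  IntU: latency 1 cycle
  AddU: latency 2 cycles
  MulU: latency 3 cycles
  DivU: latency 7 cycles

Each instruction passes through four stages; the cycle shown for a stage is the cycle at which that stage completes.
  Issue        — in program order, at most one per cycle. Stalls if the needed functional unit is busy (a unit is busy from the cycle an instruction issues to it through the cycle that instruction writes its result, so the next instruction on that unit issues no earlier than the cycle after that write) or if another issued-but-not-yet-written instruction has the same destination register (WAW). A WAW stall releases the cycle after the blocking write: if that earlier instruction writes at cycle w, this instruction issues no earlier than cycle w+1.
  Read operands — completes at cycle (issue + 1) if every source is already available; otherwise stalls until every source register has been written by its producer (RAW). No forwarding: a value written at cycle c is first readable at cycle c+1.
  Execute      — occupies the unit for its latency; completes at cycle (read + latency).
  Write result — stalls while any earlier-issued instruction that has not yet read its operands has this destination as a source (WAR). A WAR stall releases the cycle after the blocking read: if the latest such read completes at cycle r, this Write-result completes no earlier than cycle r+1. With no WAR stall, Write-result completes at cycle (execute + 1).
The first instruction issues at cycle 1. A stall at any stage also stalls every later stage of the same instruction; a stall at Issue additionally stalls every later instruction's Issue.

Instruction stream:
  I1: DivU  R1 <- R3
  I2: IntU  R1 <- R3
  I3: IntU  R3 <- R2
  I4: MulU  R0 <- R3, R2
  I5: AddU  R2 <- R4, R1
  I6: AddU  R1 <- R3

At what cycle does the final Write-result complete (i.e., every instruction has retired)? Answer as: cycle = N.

cycle = 26

1) issue 1, read 2, done 9, write 10
2) issue 11, read 12, done 13, write 14  <WAW R1: wait I1 write@10>
3) issue 15, read 16, done 17, write 18  <struct: IntU busy until I2 writes@14>
4) issue 16, read 19, done 22, write 23  <RAW R3: wait I3 write@18>
5) issue 17, read 18, done 20, write 21
6) issue 22, read 23, done 25, write 26  <struct: AddU busy until I5 writes@21>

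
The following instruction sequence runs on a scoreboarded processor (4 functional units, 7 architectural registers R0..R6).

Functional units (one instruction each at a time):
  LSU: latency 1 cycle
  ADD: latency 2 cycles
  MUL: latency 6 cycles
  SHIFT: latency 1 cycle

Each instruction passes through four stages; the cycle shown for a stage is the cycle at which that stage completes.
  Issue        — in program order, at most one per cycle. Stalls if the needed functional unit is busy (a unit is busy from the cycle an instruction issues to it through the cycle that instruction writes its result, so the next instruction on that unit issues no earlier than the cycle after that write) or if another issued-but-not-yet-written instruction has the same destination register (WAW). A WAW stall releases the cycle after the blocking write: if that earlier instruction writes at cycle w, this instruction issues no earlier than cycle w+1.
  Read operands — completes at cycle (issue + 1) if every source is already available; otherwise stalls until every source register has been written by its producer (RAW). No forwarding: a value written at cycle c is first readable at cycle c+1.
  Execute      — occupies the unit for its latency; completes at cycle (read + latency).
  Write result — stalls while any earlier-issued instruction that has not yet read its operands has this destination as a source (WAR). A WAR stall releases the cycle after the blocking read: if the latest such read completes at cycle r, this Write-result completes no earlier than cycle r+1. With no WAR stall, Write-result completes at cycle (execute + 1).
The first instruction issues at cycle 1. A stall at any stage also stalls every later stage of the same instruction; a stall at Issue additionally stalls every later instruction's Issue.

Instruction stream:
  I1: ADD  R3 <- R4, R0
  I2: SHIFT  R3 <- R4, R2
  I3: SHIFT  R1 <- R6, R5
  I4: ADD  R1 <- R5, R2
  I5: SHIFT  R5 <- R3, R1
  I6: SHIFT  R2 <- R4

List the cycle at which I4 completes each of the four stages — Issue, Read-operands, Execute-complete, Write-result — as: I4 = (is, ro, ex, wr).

[1] I1 dispatched to ADD
[2] I1 operands ready
[4] I1 complete
[5] R3←I1
[6] I2 dispatched to SHIFT
[7] I2 operands ready
[8] I2 complete
[9] R3←I2
[10] I3 dispatched to SHIFT
[11] I3 operands ready
[12] I3 complete
[13] R1←I3
[14] I4 dispatched to ADD
[15] I4 operands ready · I5 dispatched to SHIFT
[17] I4 complete
[18] R1←I4
[19] I5 operands ready
[20] I5 complete
[21] R5←I5
[22] I6 dispatched to SHIFT
[23] I6 operands ready
[24] I6 complete
[25] R2←I6

I4 = (14, 15, 17, 18)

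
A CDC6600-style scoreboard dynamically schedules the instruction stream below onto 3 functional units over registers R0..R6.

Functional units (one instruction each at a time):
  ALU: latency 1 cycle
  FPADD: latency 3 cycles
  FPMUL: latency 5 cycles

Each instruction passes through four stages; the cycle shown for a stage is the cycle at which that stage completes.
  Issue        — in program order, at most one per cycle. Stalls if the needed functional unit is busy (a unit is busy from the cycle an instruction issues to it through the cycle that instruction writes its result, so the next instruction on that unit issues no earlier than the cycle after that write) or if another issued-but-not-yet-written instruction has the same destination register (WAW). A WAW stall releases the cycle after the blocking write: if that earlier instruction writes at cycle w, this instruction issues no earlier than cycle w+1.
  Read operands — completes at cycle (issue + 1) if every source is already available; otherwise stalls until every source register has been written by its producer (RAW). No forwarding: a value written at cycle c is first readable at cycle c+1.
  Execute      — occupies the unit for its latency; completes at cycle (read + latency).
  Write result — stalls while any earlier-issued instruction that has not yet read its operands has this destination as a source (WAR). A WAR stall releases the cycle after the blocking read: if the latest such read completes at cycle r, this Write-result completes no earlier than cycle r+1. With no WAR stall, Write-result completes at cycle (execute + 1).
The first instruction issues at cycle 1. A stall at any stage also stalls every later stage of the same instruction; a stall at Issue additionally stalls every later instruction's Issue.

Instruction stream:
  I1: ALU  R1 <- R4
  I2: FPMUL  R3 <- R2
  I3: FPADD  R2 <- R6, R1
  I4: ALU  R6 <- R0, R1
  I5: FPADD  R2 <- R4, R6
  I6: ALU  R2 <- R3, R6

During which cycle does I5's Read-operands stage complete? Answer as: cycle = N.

cycle = 11

[1] I1 dispatched to ALU
[2] I1 operands ready, I2 dispatched to FPMUL
[3] I1 complete, I2 operands ready, I3 dispatched to FPADD
[4] R1←I1
[5] I3 operands ready, I4 dispatched to ALU
[6] I4 operands ready
[7] I4 complete
[8] I2 complete, I3 complete, R6←I4
[9] R3←I2, R2←I3
[10] I5 dispatched to FPADD
[11] I5 operands ready
[14] I5 complete
[15] R2←I5
[16] I6 dispatched to ALU
[17] I6 operands ready
[18] I6 complete
[19] R2←I6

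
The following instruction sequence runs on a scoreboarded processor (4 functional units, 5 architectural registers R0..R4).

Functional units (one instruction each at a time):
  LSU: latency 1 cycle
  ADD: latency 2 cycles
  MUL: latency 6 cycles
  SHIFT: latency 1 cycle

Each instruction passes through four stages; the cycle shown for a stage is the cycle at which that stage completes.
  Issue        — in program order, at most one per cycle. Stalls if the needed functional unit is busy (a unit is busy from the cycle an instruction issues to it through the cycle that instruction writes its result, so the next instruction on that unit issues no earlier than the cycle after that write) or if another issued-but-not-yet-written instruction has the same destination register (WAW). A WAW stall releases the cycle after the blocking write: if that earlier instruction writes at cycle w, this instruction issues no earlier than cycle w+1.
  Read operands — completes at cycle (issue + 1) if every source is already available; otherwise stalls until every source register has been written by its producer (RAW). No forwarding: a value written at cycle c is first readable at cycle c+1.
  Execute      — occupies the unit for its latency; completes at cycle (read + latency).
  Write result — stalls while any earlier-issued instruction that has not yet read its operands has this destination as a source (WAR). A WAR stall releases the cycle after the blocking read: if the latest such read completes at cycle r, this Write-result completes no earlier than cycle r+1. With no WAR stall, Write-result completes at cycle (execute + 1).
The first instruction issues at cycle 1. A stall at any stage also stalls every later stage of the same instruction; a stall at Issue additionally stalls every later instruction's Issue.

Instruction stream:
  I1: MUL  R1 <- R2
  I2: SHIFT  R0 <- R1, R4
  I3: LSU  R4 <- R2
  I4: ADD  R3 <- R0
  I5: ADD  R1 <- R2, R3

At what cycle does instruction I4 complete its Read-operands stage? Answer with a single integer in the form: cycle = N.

  I1 | 1 | 2 | 8 | 9
  I2 | 2 | 10 | 11 | 12   RAW R1: wait I1 write@9
  I3 | 3 | 4 | 5 | 11   WAR R4: wait I2 read@10
  I4 | 4 | 13 | 15 | 16   RAW R0: wait I2 write@12
  I5 | 17 | 18 | 20 | 21   struct: ADD busy until I4 writes@16

cycle = 13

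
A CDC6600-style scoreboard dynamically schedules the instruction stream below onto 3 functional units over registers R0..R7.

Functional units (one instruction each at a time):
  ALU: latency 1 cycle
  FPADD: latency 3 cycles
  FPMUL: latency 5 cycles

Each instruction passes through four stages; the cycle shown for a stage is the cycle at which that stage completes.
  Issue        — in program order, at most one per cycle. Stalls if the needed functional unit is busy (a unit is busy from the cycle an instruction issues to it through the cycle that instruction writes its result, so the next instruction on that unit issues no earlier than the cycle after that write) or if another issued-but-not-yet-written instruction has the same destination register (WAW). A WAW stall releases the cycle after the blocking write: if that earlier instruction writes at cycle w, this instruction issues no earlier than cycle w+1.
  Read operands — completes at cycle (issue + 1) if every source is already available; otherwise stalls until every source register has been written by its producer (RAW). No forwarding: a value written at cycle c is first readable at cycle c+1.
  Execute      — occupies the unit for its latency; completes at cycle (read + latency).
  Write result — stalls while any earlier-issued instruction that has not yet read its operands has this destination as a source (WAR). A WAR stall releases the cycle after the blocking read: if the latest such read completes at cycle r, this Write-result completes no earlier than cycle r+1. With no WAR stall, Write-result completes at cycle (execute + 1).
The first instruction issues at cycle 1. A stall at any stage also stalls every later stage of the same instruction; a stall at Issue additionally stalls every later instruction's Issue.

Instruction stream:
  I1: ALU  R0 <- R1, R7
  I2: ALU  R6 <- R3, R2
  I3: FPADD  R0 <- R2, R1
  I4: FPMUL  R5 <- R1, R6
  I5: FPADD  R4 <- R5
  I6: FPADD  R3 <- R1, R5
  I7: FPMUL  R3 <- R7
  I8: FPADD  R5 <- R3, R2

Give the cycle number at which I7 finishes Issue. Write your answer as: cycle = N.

cycle = 27

c1: issue I1 (ALU)
c2: I1 read-ops
c3: I1 finished on ALU
c4: I1→R0
c5: issue I2 (ALU)
c6: I2 read-ops | issue I3 (FPADD)
c7: I2 finished on ALU | I3 read-ops | issue I4 (FPMUL)
c8: I2→R6
c9: I4 read-ops
c10: I3 finished on FPADD
c11: I3→R0
c12: issue I5 (FPADD)
c14: I4 finished on FPMUL
c15: I4→R5
c16: I5 read-ops
c19: I5 finished on FPADD
c20: I5→R4
c21: issue I6 (FPADD)
c22: I6 read-ops
c25: I6 finished on FPADD
c26: I6→R3
c27: issue I7 (FPMUL)
c28: I7 read-ops | issue I8 (FPADD)
c33: I7 finished on FPMUL
c34: I7→R3
c35: I8 read-ops
c38: I8 finished on FPADD
c39: I8→R5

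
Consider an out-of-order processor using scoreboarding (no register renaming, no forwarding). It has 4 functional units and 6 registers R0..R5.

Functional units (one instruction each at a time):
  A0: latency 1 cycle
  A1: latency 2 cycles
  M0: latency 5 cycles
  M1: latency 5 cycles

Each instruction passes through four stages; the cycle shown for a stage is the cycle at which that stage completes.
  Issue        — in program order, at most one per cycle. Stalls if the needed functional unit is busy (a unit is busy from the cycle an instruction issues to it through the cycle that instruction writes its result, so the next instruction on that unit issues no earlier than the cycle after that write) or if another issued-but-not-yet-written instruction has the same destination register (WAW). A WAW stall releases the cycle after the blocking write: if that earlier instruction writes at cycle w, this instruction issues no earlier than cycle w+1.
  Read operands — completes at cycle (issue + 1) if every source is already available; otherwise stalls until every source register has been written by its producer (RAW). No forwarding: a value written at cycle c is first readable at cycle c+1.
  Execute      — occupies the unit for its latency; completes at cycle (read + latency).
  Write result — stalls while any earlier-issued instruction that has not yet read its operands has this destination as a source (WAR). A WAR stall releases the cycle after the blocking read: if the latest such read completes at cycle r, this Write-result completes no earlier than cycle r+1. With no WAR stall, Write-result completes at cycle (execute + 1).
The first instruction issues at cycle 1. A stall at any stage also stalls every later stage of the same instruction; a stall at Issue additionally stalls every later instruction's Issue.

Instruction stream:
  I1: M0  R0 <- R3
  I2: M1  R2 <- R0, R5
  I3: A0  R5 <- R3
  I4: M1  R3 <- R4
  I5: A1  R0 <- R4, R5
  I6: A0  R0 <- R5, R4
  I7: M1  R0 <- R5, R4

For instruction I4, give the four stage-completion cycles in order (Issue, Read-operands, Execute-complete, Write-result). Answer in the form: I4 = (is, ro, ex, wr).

I1 -> (1, 2, 7, 8)
I2 -> (2, 9, 14, 15)  // RAW R0: wait I1 write@8
I3 -> (3, 4, 5, 10)  // WAR R5: wait I2 read@9
I4 -> (16, 17, 22, 23)  // struct: M1 busy until I2 writes@15
I5 -> (17, 18, 20, 21)
I6 -> (22, 23, 24, 25)  // WAW R0: wait I5 write@21
I7 -> (26, 27, 32, 33)  // WAW R0: wait I6 write@25

I4 = (16, 17, 22, 23)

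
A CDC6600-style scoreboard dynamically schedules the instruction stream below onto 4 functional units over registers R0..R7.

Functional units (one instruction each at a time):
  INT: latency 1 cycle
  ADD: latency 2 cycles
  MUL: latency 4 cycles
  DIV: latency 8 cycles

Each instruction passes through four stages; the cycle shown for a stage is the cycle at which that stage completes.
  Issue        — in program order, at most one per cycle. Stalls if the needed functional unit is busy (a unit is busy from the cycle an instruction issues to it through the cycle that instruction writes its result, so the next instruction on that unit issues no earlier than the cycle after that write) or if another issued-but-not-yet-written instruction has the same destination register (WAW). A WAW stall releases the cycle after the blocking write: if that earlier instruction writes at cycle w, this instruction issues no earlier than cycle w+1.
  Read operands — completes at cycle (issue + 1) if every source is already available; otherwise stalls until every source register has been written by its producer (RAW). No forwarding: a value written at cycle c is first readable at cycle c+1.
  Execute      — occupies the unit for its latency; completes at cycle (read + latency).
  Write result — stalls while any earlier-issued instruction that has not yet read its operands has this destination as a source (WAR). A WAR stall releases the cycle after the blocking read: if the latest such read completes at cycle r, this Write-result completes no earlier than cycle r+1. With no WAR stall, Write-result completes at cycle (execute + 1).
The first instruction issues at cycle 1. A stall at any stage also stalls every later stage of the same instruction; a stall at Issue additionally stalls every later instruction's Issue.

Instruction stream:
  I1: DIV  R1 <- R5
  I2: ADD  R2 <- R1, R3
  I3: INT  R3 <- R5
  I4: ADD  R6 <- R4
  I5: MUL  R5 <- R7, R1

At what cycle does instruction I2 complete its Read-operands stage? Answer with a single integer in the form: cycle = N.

  I1 | 1 | 2 | 10 | 11
  I2 | 2 | 12 | 14 | 15   RAW R1: wait I1 write@11
  I3 | 3 | 4 | 5 | 13   WAR R3: wait I2 read@12
  I4 | 16 | 17 | 19 | 20   struct: ADD busy until I2 writes@15
  I5 | 17 | 18 | 22 | 23

cycle = 12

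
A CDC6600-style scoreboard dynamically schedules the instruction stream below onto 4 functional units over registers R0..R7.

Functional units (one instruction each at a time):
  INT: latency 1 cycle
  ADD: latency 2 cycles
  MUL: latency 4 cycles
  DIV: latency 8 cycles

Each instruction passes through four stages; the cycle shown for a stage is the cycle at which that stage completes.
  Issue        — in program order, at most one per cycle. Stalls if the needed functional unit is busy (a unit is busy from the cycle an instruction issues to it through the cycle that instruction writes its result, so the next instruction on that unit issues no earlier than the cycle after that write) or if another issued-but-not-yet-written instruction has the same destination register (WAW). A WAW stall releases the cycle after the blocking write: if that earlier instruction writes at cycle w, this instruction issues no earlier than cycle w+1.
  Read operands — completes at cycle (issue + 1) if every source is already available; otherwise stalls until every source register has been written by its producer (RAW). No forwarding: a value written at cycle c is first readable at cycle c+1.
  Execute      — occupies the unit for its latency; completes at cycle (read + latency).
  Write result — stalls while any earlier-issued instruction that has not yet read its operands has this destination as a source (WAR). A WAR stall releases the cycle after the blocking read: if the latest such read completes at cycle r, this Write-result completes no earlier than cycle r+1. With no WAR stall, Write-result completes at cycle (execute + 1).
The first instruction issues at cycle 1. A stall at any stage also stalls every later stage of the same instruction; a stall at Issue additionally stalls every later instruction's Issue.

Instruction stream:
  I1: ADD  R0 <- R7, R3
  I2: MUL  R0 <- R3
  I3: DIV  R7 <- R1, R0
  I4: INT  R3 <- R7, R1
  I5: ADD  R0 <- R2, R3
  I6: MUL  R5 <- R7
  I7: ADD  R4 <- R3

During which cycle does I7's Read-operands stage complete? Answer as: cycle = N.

[1] issue I1 (ADD)
[2] I1 read-ops
[4] I1 finished on ADD
[5] I1→R0
[6] issue I2 (MUL)
[7] I2 read-ops, issue I3 (DIV)
[8] issue I4 (INT)
[11] I2 finished on MUL
[12] I2→R0
[13] I3 read-ops, issue I5 (ADD)
[14] issue I6 (MUL)
[21] I3 finished on DIV
[22] I3→R7
[23] I4 read-ops, I6 read-ops
[24] I4 finished on INT
[25] I4→R3
[26] I5 read-ops
[27] I6 finished on MUL
[28] I5 finished on ADD, I6→R5
[29] I5→R0
[30] issue I7 (ADD)
[31] I7 read-ops
[33] I7 finished on ADD
[34] I7→R4

cycle = 31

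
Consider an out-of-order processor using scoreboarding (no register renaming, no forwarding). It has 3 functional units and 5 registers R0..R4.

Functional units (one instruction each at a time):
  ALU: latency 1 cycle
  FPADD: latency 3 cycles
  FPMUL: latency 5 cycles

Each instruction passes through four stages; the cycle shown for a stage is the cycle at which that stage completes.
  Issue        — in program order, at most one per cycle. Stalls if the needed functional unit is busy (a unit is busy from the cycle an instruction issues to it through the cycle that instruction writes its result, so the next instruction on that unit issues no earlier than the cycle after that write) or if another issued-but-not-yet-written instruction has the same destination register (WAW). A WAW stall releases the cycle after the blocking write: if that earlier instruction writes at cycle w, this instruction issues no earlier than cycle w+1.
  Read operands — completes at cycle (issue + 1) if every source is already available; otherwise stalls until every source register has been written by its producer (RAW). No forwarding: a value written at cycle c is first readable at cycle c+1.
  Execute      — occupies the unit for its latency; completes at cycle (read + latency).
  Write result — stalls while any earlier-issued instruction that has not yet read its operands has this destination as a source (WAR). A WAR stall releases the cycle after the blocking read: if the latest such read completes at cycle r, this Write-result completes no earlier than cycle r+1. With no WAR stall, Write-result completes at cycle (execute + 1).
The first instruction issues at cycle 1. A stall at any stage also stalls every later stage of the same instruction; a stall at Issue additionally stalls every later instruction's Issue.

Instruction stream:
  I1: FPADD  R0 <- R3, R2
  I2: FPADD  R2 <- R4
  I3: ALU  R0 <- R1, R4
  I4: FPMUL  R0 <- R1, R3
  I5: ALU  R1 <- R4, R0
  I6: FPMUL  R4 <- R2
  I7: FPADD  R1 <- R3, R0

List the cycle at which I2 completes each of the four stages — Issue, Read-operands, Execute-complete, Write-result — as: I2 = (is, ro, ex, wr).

I2 = (7, 8, 11, 12)

1) issue 1, read 2, done 5, write 6
2) issue 7, read 8, done 11, write 12  <struct: FPADD busy until I1 writes@6>
3) issue 8, read 9, done 10, write 11
4) issue 12, read 13, done 18, write 19  <WAW R0: wait I3 write@11>
5) issue 13, read 20, done 21, write 22  <RAW R0: wait I4 write@19>
6) issue 20, read 21, done 26, write 27  <struct: FPMUL busy until I4 writes@19>
7) issue 23, read 24, done 27, write 28  <WAW R1: wait I5 write@22>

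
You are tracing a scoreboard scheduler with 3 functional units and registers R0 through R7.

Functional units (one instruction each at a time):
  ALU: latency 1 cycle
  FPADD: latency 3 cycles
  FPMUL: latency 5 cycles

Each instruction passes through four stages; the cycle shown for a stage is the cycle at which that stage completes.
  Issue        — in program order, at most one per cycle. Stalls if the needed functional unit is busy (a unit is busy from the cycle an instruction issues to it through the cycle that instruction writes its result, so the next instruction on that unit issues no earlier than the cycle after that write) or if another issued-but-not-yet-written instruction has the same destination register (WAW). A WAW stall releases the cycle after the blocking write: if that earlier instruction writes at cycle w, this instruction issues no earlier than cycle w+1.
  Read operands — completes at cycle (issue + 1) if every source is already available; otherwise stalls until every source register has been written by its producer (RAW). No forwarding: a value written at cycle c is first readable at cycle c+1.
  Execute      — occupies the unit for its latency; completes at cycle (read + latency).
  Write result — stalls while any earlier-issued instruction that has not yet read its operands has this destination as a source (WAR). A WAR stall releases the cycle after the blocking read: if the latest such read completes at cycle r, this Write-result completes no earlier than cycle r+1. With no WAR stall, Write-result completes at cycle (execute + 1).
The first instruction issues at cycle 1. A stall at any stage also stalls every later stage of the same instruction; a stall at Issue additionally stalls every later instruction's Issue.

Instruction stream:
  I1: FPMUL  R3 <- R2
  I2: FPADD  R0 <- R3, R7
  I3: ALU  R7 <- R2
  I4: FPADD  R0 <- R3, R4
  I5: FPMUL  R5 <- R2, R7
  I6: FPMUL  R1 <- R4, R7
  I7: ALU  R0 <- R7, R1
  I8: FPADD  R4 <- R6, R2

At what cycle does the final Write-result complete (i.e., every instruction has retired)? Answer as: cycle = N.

cycle = 33

I1  is:1  ro:2  ex:7  wr:8
I2  is:2  ro:9  ex:12  wr:13  — RAW R3: wait I1 write@8
I3  is:3  ro:4  ex:5  wr:10  — WAR R7: wait I2 read@9
I4  is:14  ro:15  ex:18  wr:19  — struct: FPADD busy until I2 writes@13
I5  is:15  ro:16  ex:21  wr:22
I6  is:23  ro:24  ex:29  wr:30  — struct: FPMUL busy until I5 writes@22
I7  is:24  ro:31  ex:32  wr:33  — RAW R1: wait I6 write@30
I8  is:25  ro:26  ex:29  wr:30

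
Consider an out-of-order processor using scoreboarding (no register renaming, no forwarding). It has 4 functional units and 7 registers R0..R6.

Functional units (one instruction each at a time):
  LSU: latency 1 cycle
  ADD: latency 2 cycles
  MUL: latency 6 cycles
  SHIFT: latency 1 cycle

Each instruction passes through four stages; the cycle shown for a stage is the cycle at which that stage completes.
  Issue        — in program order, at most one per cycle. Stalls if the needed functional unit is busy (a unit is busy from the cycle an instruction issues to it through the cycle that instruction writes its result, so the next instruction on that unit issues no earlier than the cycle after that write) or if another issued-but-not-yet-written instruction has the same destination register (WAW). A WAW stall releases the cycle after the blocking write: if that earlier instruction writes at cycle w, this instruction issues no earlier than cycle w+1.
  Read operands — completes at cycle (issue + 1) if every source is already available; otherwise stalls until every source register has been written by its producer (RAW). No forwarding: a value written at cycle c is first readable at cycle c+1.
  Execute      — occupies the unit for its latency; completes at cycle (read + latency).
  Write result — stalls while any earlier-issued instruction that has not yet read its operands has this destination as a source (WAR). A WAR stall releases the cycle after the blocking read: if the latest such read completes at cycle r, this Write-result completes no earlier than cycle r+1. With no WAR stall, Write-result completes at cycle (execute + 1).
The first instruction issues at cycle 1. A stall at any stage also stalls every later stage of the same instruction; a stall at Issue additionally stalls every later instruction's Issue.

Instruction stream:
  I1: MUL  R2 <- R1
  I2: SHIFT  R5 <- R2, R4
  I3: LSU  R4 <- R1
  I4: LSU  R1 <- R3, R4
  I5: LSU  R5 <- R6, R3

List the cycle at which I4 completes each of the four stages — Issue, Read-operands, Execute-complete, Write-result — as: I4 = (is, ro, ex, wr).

I4 = (12, 13, 14, 15)

[I1] 1/2/8/9
[I2] 2/10/11/12  (RAW R2: wait I1 write@9)
[I3] 3/4/5/11  (WAR R4: wait I2 read@10)
[I4] 12/13/14/15  (struct: LSU busy until I3 writes@11)
[I5] 16/17/18/19  (struct: LSU busy until I4 writes@15)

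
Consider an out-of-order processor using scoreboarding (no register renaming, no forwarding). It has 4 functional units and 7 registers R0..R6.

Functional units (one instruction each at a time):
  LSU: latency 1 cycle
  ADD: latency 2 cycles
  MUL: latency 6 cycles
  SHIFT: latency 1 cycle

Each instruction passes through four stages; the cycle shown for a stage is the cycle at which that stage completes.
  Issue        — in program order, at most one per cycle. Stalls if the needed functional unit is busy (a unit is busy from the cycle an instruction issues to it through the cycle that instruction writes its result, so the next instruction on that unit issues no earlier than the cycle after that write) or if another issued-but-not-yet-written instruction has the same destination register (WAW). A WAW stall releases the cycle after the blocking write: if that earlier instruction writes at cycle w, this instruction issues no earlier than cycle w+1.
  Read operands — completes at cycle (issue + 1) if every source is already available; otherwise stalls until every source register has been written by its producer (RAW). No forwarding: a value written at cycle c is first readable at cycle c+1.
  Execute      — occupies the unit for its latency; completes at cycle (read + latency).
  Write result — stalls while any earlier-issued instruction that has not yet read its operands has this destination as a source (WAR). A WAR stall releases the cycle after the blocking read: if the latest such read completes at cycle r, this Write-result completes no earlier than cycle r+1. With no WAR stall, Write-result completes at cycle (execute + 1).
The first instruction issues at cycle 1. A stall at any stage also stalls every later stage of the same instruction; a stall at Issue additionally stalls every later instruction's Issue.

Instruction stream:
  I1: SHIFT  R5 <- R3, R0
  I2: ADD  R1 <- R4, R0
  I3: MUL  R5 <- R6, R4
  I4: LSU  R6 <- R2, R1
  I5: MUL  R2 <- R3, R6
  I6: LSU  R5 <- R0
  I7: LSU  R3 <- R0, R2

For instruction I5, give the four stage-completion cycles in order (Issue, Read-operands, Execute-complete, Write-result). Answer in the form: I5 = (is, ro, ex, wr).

I5 = (14, 15, 21, 22)

[1] I1→SHIFT
[2] I1 RO, I2→ADD
[3] I1 EX, I2 RO
[4] I1 WR R5
[5] I2 EX, I3→MUL
[6] I2 WR R1, I3 RO, I4→LSU
[7] I4 RO
[8] I4 EX
[9] I4 WR R6
[12] I3 EX
[13] I3 WR R5
[14] I5→MUL
[15] I5 RO, I6→LSU
[16] I6 RO
[17] I6 EX
[18] I6 WR R5
[19] I7→LSU
[21] I5 EX
[22] I5 WR R2
[23] I7 RO
[24] I7 EX
[25] I7 WR R3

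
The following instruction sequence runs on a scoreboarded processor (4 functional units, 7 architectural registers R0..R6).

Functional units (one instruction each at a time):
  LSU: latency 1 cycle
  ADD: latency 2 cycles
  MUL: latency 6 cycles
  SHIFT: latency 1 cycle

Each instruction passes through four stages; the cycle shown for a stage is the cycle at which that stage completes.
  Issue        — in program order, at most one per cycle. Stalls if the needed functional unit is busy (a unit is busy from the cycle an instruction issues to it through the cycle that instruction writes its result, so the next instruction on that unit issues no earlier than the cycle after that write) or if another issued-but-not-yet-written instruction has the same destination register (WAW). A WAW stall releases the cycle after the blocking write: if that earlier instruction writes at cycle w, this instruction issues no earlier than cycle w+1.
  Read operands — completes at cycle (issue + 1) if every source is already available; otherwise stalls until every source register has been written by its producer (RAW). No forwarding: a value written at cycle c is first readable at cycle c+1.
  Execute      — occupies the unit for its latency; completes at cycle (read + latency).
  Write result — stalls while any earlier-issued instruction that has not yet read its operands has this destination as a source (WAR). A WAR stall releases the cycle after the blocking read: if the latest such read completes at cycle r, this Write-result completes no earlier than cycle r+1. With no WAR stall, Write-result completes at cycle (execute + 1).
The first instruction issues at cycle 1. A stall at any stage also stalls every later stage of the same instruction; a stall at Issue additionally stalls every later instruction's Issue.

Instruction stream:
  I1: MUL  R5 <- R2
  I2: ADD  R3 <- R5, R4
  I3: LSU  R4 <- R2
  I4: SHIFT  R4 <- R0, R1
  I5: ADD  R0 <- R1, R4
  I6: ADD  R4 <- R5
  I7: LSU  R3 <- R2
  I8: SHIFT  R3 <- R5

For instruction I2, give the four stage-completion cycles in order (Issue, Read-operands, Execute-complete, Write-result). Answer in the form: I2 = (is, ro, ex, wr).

I1: IS=1 RO=2 EX=8 WR=9
I2: IS=2 RO=10 EX=12 WR=13  [RAW R5: wait I1 write@9]
I3: IS=3 RO=4 EX=5 WR=11  [WAR R4: wait I2 read@10]
I4: IS=12 RO=13 EX=14 WR=15  [WAW R4: wait I3 write@11]
I5: IS=14 RO=16 EX=18 WR=19  [struct: ADD busy until I2 writes@13; RAW R4: wait I4 write@15]
I6: IS=20 RO=21 EX=23 WR=24  [struct: ADD busy until I5 writes@19]
I7: IS=21 RO=22 EX=23 WR=24
I8: IS=25 RO=26 EX=27 WR=28  [WAW R3: wait I7 write@24]

I2 = (2, 10, 12, 13)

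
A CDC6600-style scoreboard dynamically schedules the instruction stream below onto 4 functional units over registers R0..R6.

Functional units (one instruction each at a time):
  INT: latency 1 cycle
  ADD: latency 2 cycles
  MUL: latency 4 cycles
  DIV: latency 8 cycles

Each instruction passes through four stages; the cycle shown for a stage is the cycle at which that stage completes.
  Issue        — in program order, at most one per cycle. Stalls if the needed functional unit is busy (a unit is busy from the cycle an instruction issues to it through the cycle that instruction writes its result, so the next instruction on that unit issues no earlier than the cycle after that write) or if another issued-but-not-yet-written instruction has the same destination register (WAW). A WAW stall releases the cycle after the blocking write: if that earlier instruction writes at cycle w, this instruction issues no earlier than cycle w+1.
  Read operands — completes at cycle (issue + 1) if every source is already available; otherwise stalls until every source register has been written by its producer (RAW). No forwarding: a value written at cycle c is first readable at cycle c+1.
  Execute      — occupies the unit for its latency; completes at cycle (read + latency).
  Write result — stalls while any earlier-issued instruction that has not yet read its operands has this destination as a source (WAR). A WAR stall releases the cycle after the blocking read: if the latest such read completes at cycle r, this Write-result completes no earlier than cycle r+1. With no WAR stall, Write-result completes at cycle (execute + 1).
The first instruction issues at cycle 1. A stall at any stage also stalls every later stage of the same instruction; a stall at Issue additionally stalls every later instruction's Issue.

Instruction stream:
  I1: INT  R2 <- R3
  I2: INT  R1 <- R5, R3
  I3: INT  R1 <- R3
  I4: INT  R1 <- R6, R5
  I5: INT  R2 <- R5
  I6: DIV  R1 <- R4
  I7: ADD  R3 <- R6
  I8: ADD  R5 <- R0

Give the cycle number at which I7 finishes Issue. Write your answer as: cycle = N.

cycle = 19

I1: IS=1 RO=2 EX=3 WR=4
I2: IS=5 RO=6 EX=7 WR=8  [struct: INT busy until I1 writes@4]
I3: IS=9 RO=10 EX=11 WR=12  [struct: INT busy until I2 writes@8]
I4: IS=13 RO=14 EX=15 WR=16  [struct: INT busy until I3 writes@12]
I5: IS=17 RO=18 EX=19 WR=20  [struct: INT busy until I4 writes@16]
I6: IS=18 RO=19 EX=27 WR=28
I7: IS=19 RO=20 EX=22 WR=23
I8: IS=24 RO=25 EX=27 WR=28  [struct: ADD busy until I7 writes@23]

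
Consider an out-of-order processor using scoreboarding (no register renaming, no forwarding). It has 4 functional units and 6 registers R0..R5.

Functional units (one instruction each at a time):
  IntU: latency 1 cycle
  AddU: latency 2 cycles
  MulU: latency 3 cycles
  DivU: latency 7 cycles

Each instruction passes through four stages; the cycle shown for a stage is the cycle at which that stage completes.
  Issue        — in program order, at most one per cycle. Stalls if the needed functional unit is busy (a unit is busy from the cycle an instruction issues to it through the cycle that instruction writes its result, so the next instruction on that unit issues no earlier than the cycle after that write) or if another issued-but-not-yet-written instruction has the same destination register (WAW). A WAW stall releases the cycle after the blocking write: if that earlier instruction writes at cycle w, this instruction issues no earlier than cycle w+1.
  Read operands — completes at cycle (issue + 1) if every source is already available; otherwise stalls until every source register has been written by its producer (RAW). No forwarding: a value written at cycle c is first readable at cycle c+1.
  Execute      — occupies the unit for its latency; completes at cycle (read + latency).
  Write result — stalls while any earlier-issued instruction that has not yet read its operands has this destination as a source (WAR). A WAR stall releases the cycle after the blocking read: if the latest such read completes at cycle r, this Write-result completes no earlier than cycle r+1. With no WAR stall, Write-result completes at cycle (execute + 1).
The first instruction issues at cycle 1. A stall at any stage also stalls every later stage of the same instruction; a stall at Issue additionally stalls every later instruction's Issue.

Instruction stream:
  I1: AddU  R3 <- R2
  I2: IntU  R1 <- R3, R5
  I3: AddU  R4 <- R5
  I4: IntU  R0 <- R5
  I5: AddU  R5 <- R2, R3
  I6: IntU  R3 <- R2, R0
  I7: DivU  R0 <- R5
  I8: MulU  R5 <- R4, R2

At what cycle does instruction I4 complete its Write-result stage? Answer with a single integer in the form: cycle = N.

cycle = 12

I1 -> (1, 2, 4, 5)
I2 -> (2, 6, 7, 8)  // RAW R3: wait I1 write@5
I3 -> (6, 7, 9, 10)  // struct: AddU busy until I1 writes@5
I4 -> (9, 10, 11, 12)  // struct: IntU busy until I2 writes@8
I5 -> (11, 12, 14, 15)  // struct: AddU busy until I3 writes@10
I6 -> (13, 14, 15, 16)  // struct: IntU busy until I4 writes@12
I7 -> (14, 16, 23, 24)  // RAW R5: wait I5 write@15
I8 -> (16, 17, 20, 21)  // WAW R5: wait I5 write@15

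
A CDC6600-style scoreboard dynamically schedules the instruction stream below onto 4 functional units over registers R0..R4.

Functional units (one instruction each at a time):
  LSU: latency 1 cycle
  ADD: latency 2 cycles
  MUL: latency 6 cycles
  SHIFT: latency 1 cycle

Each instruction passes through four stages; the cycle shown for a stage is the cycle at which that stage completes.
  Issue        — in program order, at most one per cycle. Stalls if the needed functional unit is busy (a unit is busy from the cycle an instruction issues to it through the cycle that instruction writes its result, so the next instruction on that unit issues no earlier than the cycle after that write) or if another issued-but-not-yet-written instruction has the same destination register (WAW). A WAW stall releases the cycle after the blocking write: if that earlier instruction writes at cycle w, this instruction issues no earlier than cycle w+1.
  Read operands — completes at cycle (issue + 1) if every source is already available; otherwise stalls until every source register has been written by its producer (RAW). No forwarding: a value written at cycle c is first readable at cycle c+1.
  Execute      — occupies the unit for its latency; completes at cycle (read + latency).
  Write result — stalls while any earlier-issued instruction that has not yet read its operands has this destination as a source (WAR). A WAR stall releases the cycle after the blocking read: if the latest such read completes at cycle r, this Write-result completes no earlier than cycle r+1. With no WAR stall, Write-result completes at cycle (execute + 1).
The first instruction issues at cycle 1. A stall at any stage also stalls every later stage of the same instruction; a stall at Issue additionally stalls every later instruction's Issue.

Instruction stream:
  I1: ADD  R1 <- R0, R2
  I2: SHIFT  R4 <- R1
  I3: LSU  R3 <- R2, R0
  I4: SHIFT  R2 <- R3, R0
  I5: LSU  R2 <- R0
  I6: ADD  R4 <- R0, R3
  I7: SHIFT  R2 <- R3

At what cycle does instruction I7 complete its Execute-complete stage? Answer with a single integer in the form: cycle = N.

cycle = 19

I1: IS=1 RO=2 EX=4 WR=5
I2: IS=2 RO=6 EX=7 WR=8  [RAW R1: wait I1 write@5]
I3: IS=3 RO=4 EX=5 WR=6
I4: IS=9 RO=10 EX=11 WR=12  [struct: SHIFT busy until I2 writes@8]
I5: IS=13 RO=14 EX=15 WR=16  [WAW R2: wait I4 write@12]
I6: IS=14 RO=15 EX=17 WR=18
I7: IS=17 RO=18 EX=19 WR=20  [WAW R2: wait I5 write@16]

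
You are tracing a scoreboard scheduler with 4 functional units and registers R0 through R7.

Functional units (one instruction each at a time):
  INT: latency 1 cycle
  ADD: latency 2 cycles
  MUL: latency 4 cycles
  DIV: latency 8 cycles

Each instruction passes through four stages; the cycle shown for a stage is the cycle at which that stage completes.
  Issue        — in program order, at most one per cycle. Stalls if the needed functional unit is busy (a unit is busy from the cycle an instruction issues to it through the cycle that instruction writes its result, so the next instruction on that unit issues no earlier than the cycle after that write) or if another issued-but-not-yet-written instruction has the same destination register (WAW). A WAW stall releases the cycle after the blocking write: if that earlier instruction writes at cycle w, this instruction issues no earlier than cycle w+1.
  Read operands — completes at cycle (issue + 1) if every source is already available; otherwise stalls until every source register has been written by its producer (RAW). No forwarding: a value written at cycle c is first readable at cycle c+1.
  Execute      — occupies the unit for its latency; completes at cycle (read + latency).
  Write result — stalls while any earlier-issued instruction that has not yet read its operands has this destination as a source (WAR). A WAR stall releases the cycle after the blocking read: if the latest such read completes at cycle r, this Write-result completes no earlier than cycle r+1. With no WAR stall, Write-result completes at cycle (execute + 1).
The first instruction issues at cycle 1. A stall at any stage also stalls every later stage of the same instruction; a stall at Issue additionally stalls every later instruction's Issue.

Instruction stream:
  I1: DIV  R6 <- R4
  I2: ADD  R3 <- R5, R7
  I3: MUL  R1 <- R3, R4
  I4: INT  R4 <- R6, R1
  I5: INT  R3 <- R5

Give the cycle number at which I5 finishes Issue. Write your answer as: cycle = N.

[1] issue I1 (DIV)
[2] I1 read-ops | issue I2 (ADD)
[3] I2 read-ops | issue I3 (MUL)
[4] issue I4 (INT)
[5] I2 finished on ADD
[6] I2→R3
[7] I3 read-ops
[10] I1 finished on DIV
[11] I1→R6 | I3 finished on MUL
[12] I3→R1
[13] I4 read-ops
[14] I4 finished on INT
[15] I4→R4
[16] issue I5 (INT)
[17] I5 read-ops
[18] I5 finished on INT
[19] I5→R3

cycle = 16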